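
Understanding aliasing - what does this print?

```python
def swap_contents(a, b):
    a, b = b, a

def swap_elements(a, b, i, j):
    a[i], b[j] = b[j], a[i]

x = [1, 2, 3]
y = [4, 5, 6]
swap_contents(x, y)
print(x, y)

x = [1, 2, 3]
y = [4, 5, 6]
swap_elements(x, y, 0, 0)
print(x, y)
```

Key concept: parameter rebinding vs mutation.
Step by step:
`x = [1, 2, 3]` → x = [1, 2, 3]
`y = [4, 5, 6]` → y = [4, 5, 6]
`swap_contents(x, y)` → no visible change to tracked variables
`print(x, y)` → prints [1, 2, 3] [4, 5, 6]
`x = [1, 2, 3]` → x = [1, 2, 3]
`y = [4, 5, 6]` → y = [4, 5, 6]
`swap_elements(x, y, 0, 0)` → x = [4, 2, 3]; y = [1, 5, 6]
`print(x, y)` → prints [4, 2, 3] [1, 5, 6]

Answer:
[1, 2, 3] [4, 5, 6]
[4, 2, 3] [1, 5, 6]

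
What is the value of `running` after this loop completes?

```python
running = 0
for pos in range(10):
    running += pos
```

Sum of 0 to 9 = 45
`running` takes the values: 0 → 1 → 3 → 6 → 10 → 15 → 21 → 28 → 36 → 45

Answer: 45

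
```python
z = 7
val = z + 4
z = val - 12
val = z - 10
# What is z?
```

Trace:
`z = 7` → z = 7
`val = z + 4` → val = 11
`z = val - 12` → z = -1
`val = z - 10` → val = -11
So z = -1

Answer: -1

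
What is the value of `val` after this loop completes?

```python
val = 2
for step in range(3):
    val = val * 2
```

Multiply by 2, 3 times: 2 * 2^3 = 16
`val` takes the values: 2 → 4 → 8 → 16

Answer: 16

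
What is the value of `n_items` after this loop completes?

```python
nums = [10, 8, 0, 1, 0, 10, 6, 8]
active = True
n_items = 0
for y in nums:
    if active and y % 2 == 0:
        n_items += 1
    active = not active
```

Count even values at even positions
`n_items` takes the values: 0 → 1 → 2 → 3 → 4

Answer: 4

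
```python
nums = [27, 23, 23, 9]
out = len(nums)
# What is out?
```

Trace:
`nums = [27, 23, 23, 9]` → nums = [27, 23, 23, 9]
`out = len(nums)` → out = 4
So out = 4

Answer: 4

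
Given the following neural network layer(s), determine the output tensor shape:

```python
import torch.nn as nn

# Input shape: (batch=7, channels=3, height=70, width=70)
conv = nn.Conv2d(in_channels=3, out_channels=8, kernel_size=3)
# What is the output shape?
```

Input: (7, 3, 70, 70) -> Output: (7, 8, 68, 68)

Answer: (7, 8, 68, 68)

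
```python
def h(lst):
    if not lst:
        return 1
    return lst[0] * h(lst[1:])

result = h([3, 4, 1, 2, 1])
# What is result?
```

Product over [3, 4, 1, 2, 1] = 3 * 4 * 1 * 2 * 1 = 24

Answer: 24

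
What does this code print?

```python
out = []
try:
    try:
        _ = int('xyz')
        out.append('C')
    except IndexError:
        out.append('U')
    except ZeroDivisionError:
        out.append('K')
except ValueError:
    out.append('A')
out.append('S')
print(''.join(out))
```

Execution trace: 'A' (outer except ValueError) → 'S' (after the try/except). Output: AS

Answer: AS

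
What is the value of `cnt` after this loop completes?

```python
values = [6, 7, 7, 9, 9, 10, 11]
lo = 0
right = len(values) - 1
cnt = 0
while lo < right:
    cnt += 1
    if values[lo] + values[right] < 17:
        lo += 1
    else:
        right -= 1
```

Steps to find pair summing to 17
`cnt` takes the values: 0 → 1 → 2 → 3 → 4 → 5 → 6

Answer: 6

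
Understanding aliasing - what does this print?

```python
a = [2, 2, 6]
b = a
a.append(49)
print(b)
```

Key concept: basic list aliasing.
Step by step:
`a = [2, 2, 6]` → a = [2, 2, 6]
`b = a` → b = [2, 2, 6] (same object as a)
`a.append(49)` → a = [2, 2, 6, 49] (same object as b); b = [2, 2, 6, 49] (same object as a)
`print(b)` → prints [2, 2, 6, 49]

Answer: [2, 2, 6, 49]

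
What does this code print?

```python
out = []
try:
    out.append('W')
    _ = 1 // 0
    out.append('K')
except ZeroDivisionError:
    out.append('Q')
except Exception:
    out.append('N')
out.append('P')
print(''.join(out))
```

Execution trace: 'W' (try body) → 'Q' (except ZeroDivisionError) → 'P' (after the try/except). Output: WQP

Answer: WQP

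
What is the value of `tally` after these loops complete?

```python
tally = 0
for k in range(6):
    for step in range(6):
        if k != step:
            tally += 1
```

6² - 6 (exclude diagonal)
`tally` takes the values: 0 → 1 → 2 → 3 → 4 → 5 → 6 → 7 → 8 → 9 → 10 → 11 → 12 → 13 → 14 → 15 → 16 → 17 → 18 → 19 → 20 → 21 → 22 → 23 → 24 → 25 → 26 → 27 → 28 → 29 → 30

Answer: 30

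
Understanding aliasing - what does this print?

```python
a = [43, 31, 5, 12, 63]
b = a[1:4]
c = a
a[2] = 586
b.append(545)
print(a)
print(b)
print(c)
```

Key concept: slice vs alias.
Step by step:
`a = [43, 31, 5, 12, 63]` → a = [43, 31, 5, 12, 63]
`b = a[1:4]` → b = [31, 5, 12]
`c = a` → c = [43, 31, 5, 12, 63] (same object as a)
`a[2] = 586` → a = [43, 31, 586, 12, 63] (same object as c); c = [43, 31, 586, 12, 63] (same object as a)
`b.append(545)` → b = [31, 5, 12, 545]
`print(a)` → prints [43, 31, 586, 12, 63]
`print(b)` → prints [31, 5, 12, 545]
`print(c)` → prints [43, 31, 586, 12, 63]

Answer:
[43, 31, 586, 12, 63]
[31, 5, 12, 545]
[43, 31, 586, 12, 63]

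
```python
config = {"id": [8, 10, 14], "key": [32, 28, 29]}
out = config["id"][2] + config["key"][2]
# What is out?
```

Trace:
`config = {"id": [8, 10, 14], "key": [32, 28, 29]}` → config = {'id': [8, 10, 14], 'key': [32, 28, 29]}
`out = config["id"][2] + config["key"][2]` → out = 43
So out = 43

Answer: 43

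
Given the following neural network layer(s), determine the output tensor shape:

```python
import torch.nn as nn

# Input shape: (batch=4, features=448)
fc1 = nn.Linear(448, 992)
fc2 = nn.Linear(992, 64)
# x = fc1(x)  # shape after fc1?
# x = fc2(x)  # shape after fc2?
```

Input: (4, 448) -> after fc1: (4, 992) -> Output: (4, 64)

Answer: (4, 64)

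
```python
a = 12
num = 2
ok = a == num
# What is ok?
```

Trace:
`a = 12` → a = 12
`num = 2` → num = 2
`ok = a == num` → ok = False
So ok = False

Answer: False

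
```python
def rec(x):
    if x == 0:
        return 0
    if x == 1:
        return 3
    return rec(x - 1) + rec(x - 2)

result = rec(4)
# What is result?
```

Build up from base cases: rec(0)=0, rec(1)=3, rec(2)=3, rec(3)=6, rec(4)=9

Answer: 9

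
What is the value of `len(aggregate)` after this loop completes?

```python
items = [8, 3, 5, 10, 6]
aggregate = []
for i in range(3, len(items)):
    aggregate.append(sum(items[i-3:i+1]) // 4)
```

Number of 4-element averages
`aggregate` takes the values: [] → [6] → [6, 6]
So `len(aggregate)` = 2

Answer: 2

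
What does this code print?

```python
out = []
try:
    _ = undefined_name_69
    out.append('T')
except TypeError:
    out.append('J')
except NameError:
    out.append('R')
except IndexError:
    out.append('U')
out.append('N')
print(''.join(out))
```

Execution trace: 'R' (except NameError) → 'N' (after the try/except). Output: RN

Answer: RN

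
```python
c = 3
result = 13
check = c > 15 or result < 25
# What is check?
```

Trace:
`c = 3` → c = 3
`result = 13` → result = 13
`check = c > 15 or result < 25` → check = True
So check = True

Answer: True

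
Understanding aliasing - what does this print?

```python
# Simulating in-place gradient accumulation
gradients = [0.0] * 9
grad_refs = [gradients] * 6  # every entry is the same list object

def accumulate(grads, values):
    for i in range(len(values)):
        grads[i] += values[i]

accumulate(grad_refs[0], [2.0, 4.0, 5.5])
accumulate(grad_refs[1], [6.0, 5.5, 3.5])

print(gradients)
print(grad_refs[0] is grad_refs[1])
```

Key concept: gradient accumulation aliasing.
Step by step:
`gradients = [0.0] * 9` → gradients = [0.0, 0.0, 0.0, 0.0, 0.0, 0.0, 0.0, 0.0, 0.0]
`grad_refs = [gradients] * 6` → grad_refs = [[0.0, 0.0, 0.0, 0.0, 0.0, 0.0, 0.0, 0.0, 0.0], [0.0, 0.0, 0.0, 0.0, 0.0, 0.0, 0.0, 0.0, 0.0], [0.0, 0.0, 0.0, 0.0, 0.0, 0.0, 0.0, 0.0, 0.0], [0.0, 0.0, 0.0, 0.0, 0.0, 0.0, 0.0, 0.0, 0.0], [0.0, 0.0, 0.0, 0.0, 0.0, 0.0, 0.0, 0.0, 0.0], [0.0, 0.0, 0.0, 0.0, 0.0, 0.0, 0.0, 0.0, 0.0]]
`accumulate(grad_refs[0], [2.0, 4.0, 5.5])` → gradients = [2.0, 4.0, 5.5, 0.0, 0.0, 0.0, 0.0, 0.0, 0.0]; grad_refs = [[2.0, 4.0, 5.5, 0.0, 0.0, 0.0, 0.0, 0.0, 0.0], [2.0, 4.0, 5.5, 0.0, 0.0, 0.0, 0.0, 0.0, 0.0], [2.0, 4.0, 5.5, 0.0, 0.0, 0.0, 0.0, 0.0, 0.0], [2.0, 4.0, 5.5, 0.0, 0.0, 0.0, 0.0, 0.0, 0.0], [2.0, 4.0, 5.5, 0.0, 0.0, 0.0, 0.0, 0.0, 0.0], [2.0, 4.0, 5.5, 0.0, 0.0, 0.0, 0.0, 0.0, 0.0]]
`accumulate(grad_refs[1], [6.0, 5.5, 3.5])` → gradients = [8.0, 9.5, 9.0, 0.0, 0.0, 0.0, 0.0, 0.0, 0.0]; grad_refs = [[8.0, 9.5, 9.0, 0.0, 0.0, 0.0, 0.0, 0.0, 0.0], [8.0, 9.5, 9.0, 0.0, 0.0, 0.0, 0.0, 0.0, 0.0], [8.0, 9.5, 9.0, 0.0, 0.0, 0.0, 0.0, 0.0, 0.0], [8.0, 9.5, 9.0, 0.0, 0.0, 0.0, 0.0, 0.0, 0.0], [8.0, 9.5, 9.0, 0.0, 0.0, 0.0, 0.0, 0.0, 0.0], [8.0, 9.5, 9.0, 0.0, 0.0, 0.0, 0.0, 0.0, 0.0]]
`print(gradients)` → prints [8.0, 9.5, 9.0, 0.0, 0.0, 0.0, 0.0, 0.0, 0.0]
`print(grad_refs[0] is grad_refs[1])` → prints True

Answer:
[8.0, 9.5, 9.0, 0.0, 0.0, 0.0, 0.0, 0.0, 0.0]
True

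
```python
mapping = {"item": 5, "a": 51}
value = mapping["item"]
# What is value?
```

Trace:
`mapping = {"item": 5, "a": 51}` → mapping = {'item': 5, 'a': 51}
`value = mapping["item"]` → value = 5
So value = 5

Answer: 5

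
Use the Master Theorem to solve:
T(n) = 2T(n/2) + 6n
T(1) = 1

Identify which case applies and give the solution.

a=2, b=2, f(n)=6n. log_2(2) = 1. Since c=1 = 1, Case 2 applies: T(n) = Θ(n^log_b(a) · log n) = O(n log n).

Answer: O(n log n) - Case 2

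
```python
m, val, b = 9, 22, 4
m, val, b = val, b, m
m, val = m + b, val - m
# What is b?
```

Trace:
`m, val, b = 9, 22, 4` → m = 9; val = 22; b = 4
`m, val, b = val, b, m` → m = 22; val = 4; b = 9
`m, val = m + b, val - m` → m = 31; val = -18
So b = 9

Answer: 9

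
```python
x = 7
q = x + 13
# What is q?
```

Trace:
`x = 7` → x = 7
`q = x + 13` → q = 20
So q = 20

Answer: 20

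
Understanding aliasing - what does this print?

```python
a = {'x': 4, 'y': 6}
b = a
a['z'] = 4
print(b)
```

Key concept: dict aliasing.
Step by step:
`a = {'x': 4, 'y': 6}` → a = {'x': 4, 'y': 6}
`b = a` → b = {'x': 4, 'y': 6} (same object as a)
`a['z'] = 4` → a = {'x': 4, 'y': 6, 'z': 4} (same object as b); b = {'x': 4, 'y': 6, 'z': 4} (same object as a)
`print(b)` → prints {'x': 4, 'y': 6, 'z': 4}

Answer: {'x': 4, 'y': 6, 'z': 4}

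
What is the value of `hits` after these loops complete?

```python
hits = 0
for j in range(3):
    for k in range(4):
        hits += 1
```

3 * 4 = 12
`hits` takes the values: 0 → 1 → 2 → 3 → 4 → 5 → 6 → 7 → 8 → 9 → 10 → 11 → 12

Answer: 12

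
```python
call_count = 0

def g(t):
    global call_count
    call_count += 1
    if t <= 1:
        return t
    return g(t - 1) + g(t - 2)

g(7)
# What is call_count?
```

Calls(t) = 1 + Calls(t-1) + Calls(t-2); Calls(0)=Calls(1)=1. For t=7 this gives 41.

Answer: 41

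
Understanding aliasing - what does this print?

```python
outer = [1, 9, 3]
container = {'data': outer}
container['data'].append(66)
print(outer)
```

Key concept: dict holds reference to list.
Step by step:
`outer = [1, 9, 3]` → outer = [1, 9, 3]
`container = {'data': outer}` → container = {'data': [1, 9, 3]}
`container['data'].append(66)` → outer = [1, 9, 3, 66]; container = {'data': [1, 9, 3, 66]}
`print(outer)` → prints [1, 9, 3, 66]

Answer: [1, 9, 3, 66]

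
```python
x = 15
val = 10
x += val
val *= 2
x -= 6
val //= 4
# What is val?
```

Trace:
`x = 15` → x = 15
`val = 10` → val = 10
`x += val` → x = 25
`val *= 2` → val = 20
`x -= 6` → x = 19
`val //= 4` → val = 5
So val = 5

Answer: 5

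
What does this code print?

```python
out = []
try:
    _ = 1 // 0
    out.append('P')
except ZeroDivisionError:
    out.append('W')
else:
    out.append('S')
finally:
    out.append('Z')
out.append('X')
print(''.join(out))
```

Execution trace: 'W' (except ZeroDivisionError) → 'Z' (finally) → 'X' (after the try/except). Output: WZX

Answer: WZX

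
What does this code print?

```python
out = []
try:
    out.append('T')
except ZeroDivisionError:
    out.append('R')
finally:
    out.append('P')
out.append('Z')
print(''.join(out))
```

Execution trace: 'T' (try body, no exception) → 'P' (finally) → 'Z' (after the try/except). Output: TPZ

Answer: TPZ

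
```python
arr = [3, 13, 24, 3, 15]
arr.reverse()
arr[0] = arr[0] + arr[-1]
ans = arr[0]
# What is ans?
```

Trace:
`arr = [3, 13, 24, 3, 15]` → arr = [3, 13, 24, 3, 15]
`arr.reverse()` → arr = [15, 3, 24, 13, 3]
`arr[0] = arr[0] + arr[-1]` → arr = [18, 3, 24, 13, 3]
`ans = arr[0]` → ans = 18
So ans = 18

Answer: 18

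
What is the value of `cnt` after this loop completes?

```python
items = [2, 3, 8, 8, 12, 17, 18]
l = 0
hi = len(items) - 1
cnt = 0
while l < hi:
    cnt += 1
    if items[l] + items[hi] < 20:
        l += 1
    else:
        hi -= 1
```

Steps to find pair summing to 20
`cnt` takes the values: 0 → 1 → 2 → 3 → 4 → 5 → 6

Answer: 6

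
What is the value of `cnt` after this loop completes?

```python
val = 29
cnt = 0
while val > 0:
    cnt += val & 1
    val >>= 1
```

Count set bits in 29 (binary: 0b11101)
`cnt` takes the values: 0 → 1 → 2 → 3 → 4

Answer: 4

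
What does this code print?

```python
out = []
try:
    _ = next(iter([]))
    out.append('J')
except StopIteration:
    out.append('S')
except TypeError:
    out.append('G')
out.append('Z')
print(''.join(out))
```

Execution trace: 'S' (except StopIteration) → 'Z' (after the try/except). Output: SZ

Answer: SZ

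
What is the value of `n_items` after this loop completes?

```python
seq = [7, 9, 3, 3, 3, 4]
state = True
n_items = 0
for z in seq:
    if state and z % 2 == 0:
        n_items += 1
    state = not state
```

Count even values at even positions
`n_items` takes the values: 0

Answer: 0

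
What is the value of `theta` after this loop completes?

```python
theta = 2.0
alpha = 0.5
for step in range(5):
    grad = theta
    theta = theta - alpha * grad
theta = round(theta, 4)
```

Gradient descent: w = 2.0 * (1 - 0.5)^5
`theta` takes the values: 2.0 → 1.0 → 0.5 → 0.25 → 0.125 → 0.0625

Answer: 0.0625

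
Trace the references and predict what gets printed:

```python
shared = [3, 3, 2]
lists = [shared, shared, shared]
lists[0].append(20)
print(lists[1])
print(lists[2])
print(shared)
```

Key concept: list of same reference.
Step by step:
`shared = [3, 3, 2]` → shared = [3, 3, 2]
`lists = [shared, shared, shared]` → lists = [[3, 3, 2], [3, 3, 2], [3, 3, 2]]
`lists[0].append(20)` → shared = [3, 3, 2, 20]; lists = [[3, 3, 2, 20], [3, 3, 2, 20], [3, 3, 2, 20]]
`print(lists[1])` → prints [3, 3, 2, 20]
`print(lists[2])` → prints [3, 3, 2, 20]
`print(shared)` → prints [3, 3, 2, 20]

Answer:
[3, 3, 2, 20]
[3, 3, 2, 20]
[3, 3, 2, 20]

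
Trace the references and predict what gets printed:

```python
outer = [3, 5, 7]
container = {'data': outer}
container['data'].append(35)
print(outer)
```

Key concept: dict holds reference to list.
Step by step:
`outer = [3, 5, 7]` → outer = [3, 5, 7]
`container = {'data': outer}` → container = {'data': [3, 5, 7]}
`container['data'].append(35)` → outer = [3, 5, 7, 35]; container = {'data': [3, 5, 7, 35]}
`print(outer)` → prints [3, 5, 7, 35]

Answer: [3, 5, 7, 35]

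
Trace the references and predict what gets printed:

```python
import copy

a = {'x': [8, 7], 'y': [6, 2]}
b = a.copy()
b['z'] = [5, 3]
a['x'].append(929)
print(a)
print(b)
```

Key concept: shallow copy of dict with mutable values.
Step by step:
`a = {'x': [8, 7], 'y': [6, 2]}` → a = {'x': [8, 7], 'y': [6, 2]}
`b = a.copy()` → b = {'x': [8, 7], 'y': [6, 2]}
`b['z'] = [5, 3]` → b = {'x': [8, 7], 'y': [6, 2], 'z': [5, 3]}
`a['x'].append(929)` → a = {'x': [8, 7, 929], 'y': [6, 2]}; b = {'x': [8, 7, 929], 'y': [6, 2], 'z': [5, 3]}
`print(a)` → prints {'x': [8, 7, 929], 'y': [6, 2]}
`print(b)` → prints {'x': [8, 7, 929], 'y': [6, 2], 'z': [5, 3]}

Answer:
{'x': [8, 7, 929], 'y': [6, 2]}
{'x': [8, 7, 929], 'y': [6, 2], 'z': [5, 3]}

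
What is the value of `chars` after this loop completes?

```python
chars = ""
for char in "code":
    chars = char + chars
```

Reverse 'code'
`chars` takes the values: "" → "c" → "oc" → "doc" → "edoc"

Answer: "edoc"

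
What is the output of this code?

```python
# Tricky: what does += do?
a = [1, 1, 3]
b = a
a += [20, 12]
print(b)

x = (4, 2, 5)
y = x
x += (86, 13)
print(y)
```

Key concept: += behavior differs for mutable vs immutable.
Step by step:
`a = [1, 1, 3]` → a = [1, 1, 3]
`b = a` → b = [1, 1, 3] (same object as a)
`a += [20, 12]` → a = [1, 1, 3, 20, 12] (same object as b); b = [1, 1, 3, 20, 12] (same object as a)
`print(b)` → prints [1, 1, 3, 20, 12]
`x = (4, 2, 5)` → x = (4, 2, 5)
`y = x` → y = (4, 2, 5)
`x += (86, 13)` → x = (4, 2, 5, 86, 13)
`print(y)` → prints (4, 2, 5)

Answer:
[1, 1, 3, 20, 12]
(4, 2, 5)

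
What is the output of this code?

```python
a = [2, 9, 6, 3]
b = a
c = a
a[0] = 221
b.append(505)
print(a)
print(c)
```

Key concept: multiple aliases.
Step by step:
`a = [2, 9, 6, 3]` → a = [2, 9, 6, 3]
`b = a` → b = [2, 9, 6, 3] (same object as a)
`c = a` → c = [2, 9, 6, 3] (same object as a, b)
`a[0] = 221` → a = [221, 9, 6, 3] (same object as b, c); b = [221, 9, 6, 3] (same object as a, c); c = [221, 9, 6, 3] (same object as a, b)
`b.append(505)` → a = [221, 9, 6, 3, 505] (same object as b, c); b = [221, 9, 6, 3, 505] (same object as a, c); c = [221, 9, 6, 3, 505] (same object as a, b)
`print(a)` → prints [221, 9, 6, 3, 505]
`print(c)` → prints [221, 9, 6, 3, 505]

Answer:
[221, 9, 6, 3, 505]
[221, 9, 6, 3, 505]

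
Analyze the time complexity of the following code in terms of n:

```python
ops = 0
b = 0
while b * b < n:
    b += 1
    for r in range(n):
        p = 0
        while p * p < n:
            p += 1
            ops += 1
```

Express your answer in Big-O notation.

Each loop level contributes: √n × n × √n. Multiplying the contributions gives O(n^2).

Answer: O(n^2)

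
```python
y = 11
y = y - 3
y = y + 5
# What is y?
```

Trace:
`y = 11` → y = 11
`y = y - 3` → y = 8
`y = y + 5` → y = 13
So y = 13

Answer: 13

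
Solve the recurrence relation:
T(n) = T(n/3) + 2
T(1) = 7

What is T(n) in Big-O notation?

Each step divides n by 3 and adds 2. After log_3(n) steps we reach T(1)=7. So T(n) = 2·log_3(n) + 7 = O(log n).

Answer: O(log n)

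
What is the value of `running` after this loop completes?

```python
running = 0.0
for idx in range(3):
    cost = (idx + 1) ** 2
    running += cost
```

Sum of squared losses 1² + 2² + ... + 3²
`running` takes the values: 0.0 → 1.0 → 5.0 → 14.0

Answer: 14.0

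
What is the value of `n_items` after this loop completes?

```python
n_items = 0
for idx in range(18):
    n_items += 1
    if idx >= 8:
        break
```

Loop breaks when idx reaches 8, n_items is 9
`n_items` takes the values: 0 → 1 → 2 → 3 → 4 → 5 → 6 → 7 → 8 → 9

Answer: 9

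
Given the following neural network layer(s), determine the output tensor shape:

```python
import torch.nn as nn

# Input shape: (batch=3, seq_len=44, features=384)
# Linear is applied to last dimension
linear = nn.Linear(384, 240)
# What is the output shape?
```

Input: (3, 44, 384) -> Output: (3, 44, 240)

Answer: (3, 44, 240)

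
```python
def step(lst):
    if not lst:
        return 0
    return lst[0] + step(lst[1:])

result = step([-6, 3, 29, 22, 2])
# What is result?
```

(-6) + 3 + 29 + 22 + 2 + 0 = 50

Answer: 50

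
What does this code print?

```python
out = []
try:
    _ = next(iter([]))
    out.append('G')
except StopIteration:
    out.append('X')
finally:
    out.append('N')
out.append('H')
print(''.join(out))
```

Execution trace: 'X' (except StopIteration) → 'N' (finally) → 'H' (after the try/except). Output: XNH

Answer: XNH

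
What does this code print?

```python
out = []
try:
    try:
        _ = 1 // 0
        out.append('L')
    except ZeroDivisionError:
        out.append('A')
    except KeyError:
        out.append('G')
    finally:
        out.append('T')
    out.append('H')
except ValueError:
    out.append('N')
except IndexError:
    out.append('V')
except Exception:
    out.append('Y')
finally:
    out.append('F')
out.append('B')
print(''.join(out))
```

Execution trace: 'A' (inner except ZeroDivisionError) → 'T' (inner finally) → 'H' (try body, no exception) → 'F' (finally) → 'B' (after the try/except). Output: ATHFB

Answer: ATHFB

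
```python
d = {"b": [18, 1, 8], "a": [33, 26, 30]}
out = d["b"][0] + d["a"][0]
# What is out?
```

Trace:
`d = {"b": [18, 1, 8], "a": [33, 26, 30]}` → d = {'b': [18, 1, 8], 'a': [33, 26, 30]}
`out = d["b"][0] + d["a"][0]` → out = 51
So out = 51

Answer: 51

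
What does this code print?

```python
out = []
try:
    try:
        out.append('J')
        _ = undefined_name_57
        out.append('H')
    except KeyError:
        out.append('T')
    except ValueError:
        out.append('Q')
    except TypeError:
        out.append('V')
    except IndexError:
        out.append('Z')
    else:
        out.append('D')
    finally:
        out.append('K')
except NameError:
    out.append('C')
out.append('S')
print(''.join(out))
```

Execution trace: 'J' (try body) → 'K' (finally) → 'C' (outer except NameError) → 'S' (after the try/except). Output: JKCS

Answer: JKCS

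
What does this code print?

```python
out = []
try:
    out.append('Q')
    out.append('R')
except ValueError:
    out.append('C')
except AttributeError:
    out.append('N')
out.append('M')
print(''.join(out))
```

Execution trace: 'Q' (try body) → 'R' (try body, no exception) → 'M' (after the try/except). Output: QRM

Answer: QRM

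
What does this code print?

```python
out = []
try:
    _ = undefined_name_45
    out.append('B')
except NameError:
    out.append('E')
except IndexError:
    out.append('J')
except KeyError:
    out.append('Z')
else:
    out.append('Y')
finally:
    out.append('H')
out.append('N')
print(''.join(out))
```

Execution trace: 'E' (except NameError) → 'H' (finally) → 'N' (after the try/except). Output: EHN

Answer: EHN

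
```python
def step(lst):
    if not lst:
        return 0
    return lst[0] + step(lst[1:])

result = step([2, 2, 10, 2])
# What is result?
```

2 + 2 + 10 + 2 + 0 = 16

Answer: 16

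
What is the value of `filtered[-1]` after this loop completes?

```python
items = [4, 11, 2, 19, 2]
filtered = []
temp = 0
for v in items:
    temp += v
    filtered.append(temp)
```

Cumulative sum ends at 38
`filtered` takes the values: [] → [4] → [4, 15] → [4, 15, 17] → [4, 15, 17, 36] → [4, 15, 17, 36, 38]
So `filtered[-1]` = 38

Answer: 38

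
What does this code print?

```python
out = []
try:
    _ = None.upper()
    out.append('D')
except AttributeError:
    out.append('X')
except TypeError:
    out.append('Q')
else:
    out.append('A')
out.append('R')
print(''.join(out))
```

Execution trace: 'X' (except AttributeError) → 'R' (after the try/except). Output: XR

Answer: XR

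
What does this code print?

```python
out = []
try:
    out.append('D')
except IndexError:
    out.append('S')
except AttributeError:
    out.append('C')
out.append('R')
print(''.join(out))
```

Execution trace: 'D' (try body, no exception) → 'R' (after the try/except). Output: DR

Answer: DR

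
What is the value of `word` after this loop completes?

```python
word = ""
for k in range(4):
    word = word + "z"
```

Repeat 'z' 4 times
`word` takes the values: "" → "z" → "zz" → "zzz" → "zzzz"

Answer: "zzzz"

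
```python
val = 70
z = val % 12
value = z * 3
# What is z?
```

Trace:
`val = 70` → val = 70
`z = val % 12` → z = 10
`value = z * 3` → value = 30
So z = 10

Answer: 10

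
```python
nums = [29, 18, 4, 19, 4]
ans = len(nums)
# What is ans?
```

Trace:
`nums = [29, 18, 4, 19, 4]` → nums = [29, 18, 4, 19, 4]
`ans = len(nums)` → ans = 5
So ans = 5

Answer: 5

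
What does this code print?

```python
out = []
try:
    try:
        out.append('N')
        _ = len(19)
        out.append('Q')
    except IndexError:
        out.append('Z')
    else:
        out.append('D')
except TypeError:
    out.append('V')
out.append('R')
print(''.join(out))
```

Execution trace: 'N' (try body) → 'V' (outer except TypeError) → 'R' (after the try/except). Output: NVR

Answer: NVR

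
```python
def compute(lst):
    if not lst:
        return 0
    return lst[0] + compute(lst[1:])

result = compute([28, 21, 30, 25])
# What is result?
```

28 + 21 + 30 + 25 + 0 = 104

Answer: 104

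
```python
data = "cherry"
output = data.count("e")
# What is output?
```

Trace:
`data = "cherry"` → data = 'cherry'
`output = data.count("e")` → output = 1
So output = 1

Answer: 1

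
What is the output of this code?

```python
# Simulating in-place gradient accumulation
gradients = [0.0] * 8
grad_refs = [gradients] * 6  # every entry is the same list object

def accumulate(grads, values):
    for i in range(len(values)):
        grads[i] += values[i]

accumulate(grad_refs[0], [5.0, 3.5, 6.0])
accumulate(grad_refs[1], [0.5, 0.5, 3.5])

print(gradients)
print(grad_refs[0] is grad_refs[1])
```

Key concept: gradient accumulation aliasing.
Step by step:
`gradients = [0.0] * 8` → gradients = [0.0, 0.0, 0.0, 0.0, 0.0, 0.0, 0.0, 0.0]
`grad_refs = [gradients] * 6` → grad_refs = [[0.0, 0.0, 0.0, 0.0, 0.0, 0.0, 0.0, 0.0], [0.0, 0.0, 0.0, 0.0, 0.0, 0.0, 0.0, 0.0], [0.0, 0.0, 0.0, 0.0, 0.0, 0.0, 0.0, 0.0], [0.0, 0.0, 0.0, 0.0, 0.0, 0.0, 0.0, 0.0], [0.0, 0.0, 0.0, 0.0, 0.0, 0.0, 0.0, 0.0], [0.0, 0.0, 0.0, 0.0, 0.0, 0.0, 0.0, 0.0]]
`accumulate(grad_refs[0], [5.0, 3.5, 6.0])` → gradients = [5.0, 3.5, 6.0, 0.0, 0.0, 0.0, 0.0, 0.0]; grad_refs = [[5.0, 3.5, 6.0, 0.0, 0.0, 0.0, 0.0, 0.0], [5.0, 3.5, 6.0, 0.0, 0.0, 0.0, 0.0, 0.0], [5.0, 3.5, 6.0, 0.0, 0.0, 0.0, 0.0, 0.0], [5.0, 3.5, 6.0, 0.0, 0.0, 0.0, 0.0, 0.0], [5.0, 3.5, 6.0, 0.0, 0.0, 0.0, 0.0, 0.0], [5.0, 3.5, 6.0, 0.0, 0.0, 0.0, 0.0, 0.0]]
`accumulate(grad_refs[1], [0.5, 0.5, 3.5])` → gradients = [5.5, 4.0, 9.5, 0.0, 0.0, 0.0, 0.0, 0.0]; grad_refs = [[5.5, 4.0, 9.5, 0.0, 0.0, 0.0, 0.0, 0.0], [5.5, 4.0, 9.5, 0.0, 0.0, 0.0, 0.0, 0.0], [5.5, 4.0, 9.5, 0.0, 0.0, 0.0, 0.0, 0.0], [5.5, 4.0, 9.5, 0.0, 0.0, 0.0, 0.0, 0.0], [5.5, 4.0, 9.5, 0.0, 0.0, 0.0, 0.0, 0.0], [5.5, 4.0, 9.5, 0.0, 0.0, 0.0, 0.0, 0.0]]
`print(gradients)` → prints [5.5, 4.0, 9.5, 0.0, 0.0, 0.0, 0.0, 0.0]
`print(grad_refs[0] is grad_refs[1])` → prints True

Answer:
[5.5, 4.0, 9.5, 0.0, 0.0, 0.0, 0.0, 0.0]
True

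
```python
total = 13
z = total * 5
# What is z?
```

Trace:
`total = 13` → total = 13
`z = total * 5` → z = 65
So z = 65

Answer: 65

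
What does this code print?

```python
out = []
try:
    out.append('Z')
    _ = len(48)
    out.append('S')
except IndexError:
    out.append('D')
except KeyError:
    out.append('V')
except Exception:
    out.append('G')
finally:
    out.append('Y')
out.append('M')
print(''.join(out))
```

Execution trace: 'Z' (try body) → 'G' (except Exception) → 'Y' (finally) → 'M' (after the try/except). Output: ZGYM

Answer: ZGYM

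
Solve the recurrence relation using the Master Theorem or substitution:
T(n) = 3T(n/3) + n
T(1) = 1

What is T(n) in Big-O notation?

By Master Theorem: a=3, b=3, f(n)=n. Since log_3(3) = 1 and f(n) = Θ(n^1), Case 2 applies. T(n) = O(n log n).

Answer: O(n log n)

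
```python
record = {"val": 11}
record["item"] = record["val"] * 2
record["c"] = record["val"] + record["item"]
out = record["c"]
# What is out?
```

Trace:
`record = {"val": 11}` → record = {'val': 11}
`record["item"] = record["val"] * 2` → record = {'val': 11, 'item': 22}
`record["c"] = record["val"] + record["item"]` → record = {'val': 11, 'item': 22, 'c': 33}
`out = record["c"]` → out = 33
So out = 33

Answer: 33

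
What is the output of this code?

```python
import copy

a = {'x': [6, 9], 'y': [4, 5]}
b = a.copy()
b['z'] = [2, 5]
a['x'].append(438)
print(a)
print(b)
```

Key concept: shallow copy of dict with mutable values.
Step by step:
`a = {'x': [6, 9], 'y': [4, 5]}` → a = {'x': [6, 9], 'y': [4, 5]}
`b = a.copy()` → b = {'x': [6, 9], 'y': [4, 5]}
`b['z'] = [2, 5]` → b = {'x': [6, 9], 'y': [4, 5], 'z': [2, 5]}
`a['x'].append(438)` → a = {'x': [6, 9, 438], 'y': [4, 5]}; b = {'x': [6, 9, 438], 'y': [4, 5], 'z': [2, 5]}
`print(a)` → prints {'x': [6, 9, 438], 'y': [4, 5]}
`print(b)` → prints {'x': [6, 9, 438], 'y': [4, 5], 'z': [2, 5]}

Answer:
{'x': [6, 9, 438], 'y': [4, 5]}
{'x': [6, 9, 438], 'y': [4, 5], 'z': [2, 5]}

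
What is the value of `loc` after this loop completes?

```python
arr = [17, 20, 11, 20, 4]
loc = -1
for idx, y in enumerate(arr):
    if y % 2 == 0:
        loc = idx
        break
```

First even number index in [17, 20, 11, 20, 4]
`loc` takes the values: -1 → 1

Answer: 1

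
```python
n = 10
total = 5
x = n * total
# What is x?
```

Trace:
`n = 10` → n = 10
`total = 5` → total = 5
`x = n * total` → x = 50
So x = 50

Answer: 50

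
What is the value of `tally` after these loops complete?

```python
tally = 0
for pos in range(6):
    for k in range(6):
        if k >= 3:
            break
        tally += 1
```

Inner breaks at 3, outer runs 6 times
`tally` takes the values: 0 → 1 → 2 → 3 → 4 → 5 → 6 → 7 → 8 → 9 → 10 → 11 → 12 → 13 → 14 → 15 → 16 → 17 → 18

Answer: 18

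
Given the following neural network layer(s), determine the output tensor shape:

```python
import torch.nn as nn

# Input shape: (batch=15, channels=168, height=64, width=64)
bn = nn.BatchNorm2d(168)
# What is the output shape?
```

Input: (15, 168, 64, 64) -> Output: (15, 168, 64, 64)

Answer: (15, 168, 64, 64)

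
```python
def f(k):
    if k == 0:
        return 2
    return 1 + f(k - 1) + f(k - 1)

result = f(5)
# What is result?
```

f(k) = 1 + 2·f(k-1), f(0)=2. Closed form: (2+1)·2^5 - 1 = 95.

Answer: 95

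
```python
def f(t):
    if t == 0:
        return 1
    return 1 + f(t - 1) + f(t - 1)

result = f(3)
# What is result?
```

f(t) = 1 + 2·f(t-1), f(0)=1. Closed form: (1+1)·2^3 - 1 = 15.

Answer: 15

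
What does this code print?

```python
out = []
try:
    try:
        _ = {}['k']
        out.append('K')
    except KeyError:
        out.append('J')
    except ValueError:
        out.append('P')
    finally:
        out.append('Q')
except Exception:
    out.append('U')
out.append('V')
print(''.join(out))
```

Execution trace: 'J' (inner except KeyError) → 'Q' (inner finally) → 'V' (after the try/except). Output: JQV

Answer: JQV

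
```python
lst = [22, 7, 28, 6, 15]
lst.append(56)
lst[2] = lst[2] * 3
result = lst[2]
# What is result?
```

Trace:
`lst = [22, 7, 28, 6, 15]` → lst = [22, 7, 28, 6, 15]
`lst.append(56)` → lst = [22, 7, 28, 6, 15, 56]
`lst[2] = lst[2] * 3` → lst = [22, 7, 84, 6, 15, 56]
`result = lst[2]` → result = 84
So result = 84

Answer: 84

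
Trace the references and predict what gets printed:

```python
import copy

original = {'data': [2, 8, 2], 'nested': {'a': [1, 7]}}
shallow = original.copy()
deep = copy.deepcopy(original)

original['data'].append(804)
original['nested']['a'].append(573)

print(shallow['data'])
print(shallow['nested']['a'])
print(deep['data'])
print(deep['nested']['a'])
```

Key concept: comparing shallow vs deep copy.
Step by step:
`original = {'data': [2, 8, 2], 'nested': {'a': [1, 7]}}` → original = {'data': [2, 8, 2], 'nested': {'a': [1, 7]}}
`shallow = original.copy()` → shallow = {'data': [2, 8, 2], 'nested': {'a': [1, 7]}}
`deep = copy.deepcopy(original)` → deep = {'data': [2, 8, 2], 'nested': {'a': [1, 7]}}
`original['data'].append(804)` → original = {'data': [2, 8, 2, 804], 'nested': {'a': [1, 7]}}; shallow = {'data': [2, 8, 2, 804], 'nested': {'a': [1, 7]}}
`original['nested']['a'].append(573)` → original = {'data': [2, 8, 2, 804], 'nested': {'a': [1, 7, 573]}}; shallow = {'data': [2, 8, 2, 804], 'nested': {'a': [1, 7, 573]}}
`print(shallow['data'])` → prints [2, 8, 2, 804]
`print(shallow['nested']['a'])` → prints [1, 7, 573]
`print(deep['data'])` → prints [2, 8, 2]
`print(deep['nested']['a'])` → prints [1, 7]

Answer:
[2, 8, 2, 804]
[1, 7, 573]
[2, 8, 2]
[1, 7]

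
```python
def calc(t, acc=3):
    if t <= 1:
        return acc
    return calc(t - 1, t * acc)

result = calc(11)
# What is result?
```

Accumulator trace (n, acc): (11, 3) -> (10, 33) -> (9, 330) -> (8, 2970) -> (7, 23760) -> (6, 166320) -> (5, 997920) -> (4, 4989600) -> (3, 19958400) -> (2, 59875200) -> (1, 119750400) -> return 119750400

Answer: 119750400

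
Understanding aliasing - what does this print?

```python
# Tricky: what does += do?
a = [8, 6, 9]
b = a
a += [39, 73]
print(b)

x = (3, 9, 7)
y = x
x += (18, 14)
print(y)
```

Key concept: += behavior differs for mutable vs immutable.
Step by step:
`a = [8, 6, 9]` → a = [8, 6, 9]
`b = a` → b = [8, 6, 9] (same object as a)
`a += [39, 73]` → a = [8, 6, 9, 39, 73] (same object as b); b = [8, 6, 9, 39, 73] (same object as a)
`print(b)` → prints [8, 6, 9, 39, 73]
`x = (3, 9, 7)` → x = (3, 9, 7)
`y = x` → y = (3, 9, 7)
`x += (18, 14)` → x = (3, 9, 7, 18, 14)
`print(y)` → prints (3, 9, 7)

Answer:
[8, 6, 9, 39, 73]
(3, 9, 7)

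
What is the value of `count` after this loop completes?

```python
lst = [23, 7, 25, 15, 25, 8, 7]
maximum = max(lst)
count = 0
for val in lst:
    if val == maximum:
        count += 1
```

Count of max value 25 in [23, 7, 25, 15, 25, 8, 7]
`count` takes the values: 0 → 1 → 2

Answer: 2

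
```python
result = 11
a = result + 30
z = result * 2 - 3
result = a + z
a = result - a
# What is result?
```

Trace:
`result = 11` → result = 11
`a = result + 30` → a = 41
`z = result * 2 - 3` → z = 19
`result = a + z` → result = 60
`a = result - a` → a = 19
So result = 60

Answer: 60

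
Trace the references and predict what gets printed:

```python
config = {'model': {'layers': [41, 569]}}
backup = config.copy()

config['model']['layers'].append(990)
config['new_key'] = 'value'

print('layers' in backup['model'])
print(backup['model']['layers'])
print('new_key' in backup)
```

Key concept: shallow copy gotcha with nested dict.
Step by step:
`config = {'model': {'layers': [41, 569]}}` → config = {'model': {'layers': [41, 569]}}
`backup = config.copy()` → backup = {'model': {'layers': [41, 569]}}
`config['model']['layers'].append(990)` → config = {'model': {'layers': [41, 569, 990]}}; backup = {'model': {'layers': [41, 569, 990]}}
`config['new_key'] = 'value'` → config = {'model': {'layers': [41, 569, 990]}, 'new_key': 'value'}
`print('layers' in backup['model'])` → prints True
`print(backup['model']['layers'])` → prints [41, 569, 990]
`print('new_key' in backup)` → prints False

Answer:
True
[41, 569, 990]
False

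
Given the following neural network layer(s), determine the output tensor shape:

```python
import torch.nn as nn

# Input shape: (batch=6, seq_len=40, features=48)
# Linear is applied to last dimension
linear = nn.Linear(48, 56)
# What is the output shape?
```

Input: (6, 40, 48) -> Output: (6, 40, 56)

Answer: (6, 40, 56)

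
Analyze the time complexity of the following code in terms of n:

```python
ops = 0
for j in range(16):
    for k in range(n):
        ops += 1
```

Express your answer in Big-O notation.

Each loop level contributes: 1 × n. Multiplying the contributions gives O(n).

Answer: O(n)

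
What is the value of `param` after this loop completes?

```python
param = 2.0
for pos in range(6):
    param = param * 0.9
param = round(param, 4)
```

Exponential decay: 2.0 * 0.9^6
`param` takes the values: 2.0 → 1.8 → 1.62 → 1.458 → 1.3122 → 1.18098 → 1.062882 → 1.0629

Answer: 1.0629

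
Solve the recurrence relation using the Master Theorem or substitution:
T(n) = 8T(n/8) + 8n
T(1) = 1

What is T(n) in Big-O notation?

By Master Theorem: a=8, b=8, f(n)=8n. Since log_8(8) = 1 and f(n) = Θ(n^1), Case 2 applies. T(n) = O(n log n).

Answer: O(n log n)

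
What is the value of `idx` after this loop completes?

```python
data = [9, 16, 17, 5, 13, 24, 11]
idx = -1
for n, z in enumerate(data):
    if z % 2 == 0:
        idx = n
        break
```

First even number index in [9, 16, 17, 5, 13, 24, 11]
`idx` takes the values: -1 → 1

Answer: 1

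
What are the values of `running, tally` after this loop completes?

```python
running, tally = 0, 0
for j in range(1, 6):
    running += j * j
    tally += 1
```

Sum of squares and count
`running, tally` takes the values: (0, 0) → (1, 0) → (1, 1) → (5, 1) → (5, 2) → (14, 2) → (14, 3) → (30, 3) → (30, 4) → (55, 4) → (55, 5)

Answer: 55, 5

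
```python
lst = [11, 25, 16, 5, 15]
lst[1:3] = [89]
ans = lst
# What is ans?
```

Trace:
`lst = [11, 25, 16, 5, 15]` → lst = [11, 25, 16, 5, 15]
`lst[1:3] = [89]` → lst = [11, 89, 5, 15]
`ans = lst` → ans = [11, 89, 5, 15]
So ans = [11, 89, 5, 15]

Answer: [11, 89, 5, 15]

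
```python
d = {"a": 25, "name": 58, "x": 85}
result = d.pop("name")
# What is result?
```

Trace:
`d = {"a": 25, "name": 58, "x": 85}` → d = {'a': 25, 'name': 58, 'x': 85}
`result = d.pop("name")` → d = {'a': 25, 'x': 85}; result = 58
So result = 58

Answer: 58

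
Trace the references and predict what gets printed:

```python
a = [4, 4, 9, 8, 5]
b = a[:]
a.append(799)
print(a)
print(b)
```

Key concept: slice [:] creates copy.
Step by step:
`a = [4, 4, 9, 8, 5]` → a = [4, 4, 9, 8, 5]
`b = a[:]` → b = [4, 4, 9, 8, 5]
`a.append(799)` → a = [4, 4, 9, 8, 5, 799]
`print(a)` → prints [4, 4, 9, 8, 5, 799]
`print(b)` → prints [4, 4, 9, 8, 5]

Answer:
[4, 4, 9, 8, 5, 799]
[4, 4, 9, 8, 5]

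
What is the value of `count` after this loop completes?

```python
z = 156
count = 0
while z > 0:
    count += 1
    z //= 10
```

Count digits by repeated division by 10
`count` takes the values: 0 → 1 → 2 → 3

Answer: 3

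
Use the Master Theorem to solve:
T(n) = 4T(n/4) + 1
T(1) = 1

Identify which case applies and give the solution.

a=4, b=4, f(n)=1. log_4(4) = 1. Since c=0 < 1, Case 1 applies: T(n) = Θ(n^log_b(a)) = O(n).

Answer: O(n) - Case 1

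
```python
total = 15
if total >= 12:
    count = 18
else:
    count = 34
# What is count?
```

Trace:
`total = 15` → total = 15
`if total >= 12: ...` → total >= 12 is True → count = 18
So count = 18

Answer: 18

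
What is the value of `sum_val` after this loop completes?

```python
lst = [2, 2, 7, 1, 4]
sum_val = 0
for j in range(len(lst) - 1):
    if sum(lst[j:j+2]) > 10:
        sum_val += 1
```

Count windows with sum > 10
`sum_val` takes the values: 0

Answer: 0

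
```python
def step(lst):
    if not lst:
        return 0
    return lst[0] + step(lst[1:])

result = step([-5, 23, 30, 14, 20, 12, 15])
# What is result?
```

(-5) + 23 + 30 + 14 + 20 + 12 + 15 + 0 = 109

Answer: 109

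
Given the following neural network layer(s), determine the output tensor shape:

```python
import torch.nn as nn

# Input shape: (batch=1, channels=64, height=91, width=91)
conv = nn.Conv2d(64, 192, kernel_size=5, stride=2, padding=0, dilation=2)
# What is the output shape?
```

Input: (1, 64, 91, 91) -> Output: (1, 192, 42, 42)

Answer: (1, 192, 42, 42)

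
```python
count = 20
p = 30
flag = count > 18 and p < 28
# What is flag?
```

Trace:
`count = 20` → count = 20
`p = 30` → p = 30
`flag = count > 18 and p < 28` → flag = False
So flag = False

Answer: False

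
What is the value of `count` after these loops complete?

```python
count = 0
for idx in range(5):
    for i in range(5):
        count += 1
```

5 * 5 = 25
`count` takes the values: 0 → 1 → 2 → 3 → 4 → 5 → 6 → 7 → 8 → 9 → 10 → 11 → 12 → 13 → 14 → 15 → 16 → 17 → 18 → 19 → 20 → 21 → 22 → 23 → 24 → 25

Answer: 25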